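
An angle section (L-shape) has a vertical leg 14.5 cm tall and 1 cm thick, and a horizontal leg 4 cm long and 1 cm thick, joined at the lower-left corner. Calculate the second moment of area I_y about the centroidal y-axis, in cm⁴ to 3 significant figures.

I_y ≈ 13.4 cm⁴

Treat the section as a set of non-overlapping primitives; coordinates are from the bounding-box lower-left.
Vertical leg: 1 × 14.5, A = 14.5 cm², x = 0.5 cm, Ī = 1.2083 cm⁴.
Horizontal leg (remainder): 3 × 1, A = 3 cm², x = 2.5 cm, Ī = 2.25 cm⁴.
Centroid: x̄ = ΣA·x / ΣA = 0.84286 cm.
Transfer each piece to the centroidal y-axis using Ī + A·d² with d = x − 0.84286:
  vertical leg: d = -0.34286 cm → contributes +2.9128 cm⁴
  horizontal leg (remainder): d = 1.6571 cm → contributes +10.488 cm⁴
Total I = 13.401 cm⁴.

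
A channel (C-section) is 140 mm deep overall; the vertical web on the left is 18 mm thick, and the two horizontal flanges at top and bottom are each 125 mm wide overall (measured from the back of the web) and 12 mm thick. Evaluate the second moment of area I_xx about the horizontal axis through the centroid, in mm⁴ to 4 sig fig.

Split into non-overlapping primitives; take the origin at the lower-left of the bounding box.
Web: 18 × 140, A = 2 520 mm², y = 70 mm, Ī = 4 116 000 mm⁴.
Top flange (beyond web): 107 × 12, A = 1 284 mm², y = 134 mm, Ī = 15 408 mm⁴.
Bottom flange (beyond web): 107 × 12, A = 1 284 mm², y = 6 mm, Ī = 15 408 mm⁴.
By symmetry the centroid is at mid-height, ȳ = 70 mm.
Transfer each piece to the horizontal axis through the centroid using Ī + A·d² with d = y − 70:
  web: d = 0 mm → contributes +4 116 000 mm⁴
  top flange (beyond web): d = 64 mm → contributes +5 274 672 mm⁴
  bottom flange (beyond web): d = -64 mm → contributes +5 274 672 mm⁴
Total I = 14 665 344 mm⁴.

I_xx ≈ 1.467 × 10⁷ mm⁴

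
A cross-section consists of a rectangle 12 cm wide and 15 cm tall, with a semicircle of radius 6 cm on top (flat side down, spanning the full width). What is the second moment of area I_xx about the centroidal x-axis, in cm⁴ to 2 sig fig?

Break the section into simple shapes (no overlaps), measuring from the bottom-left corner of the bounding box.
Rectangular body: 12 × 15, A = 180 cm², y = 7.5 cm, Ī = 3 375 cm⁴.
Semicircular cap: semicircle r = 6, A = 56.55 cm², y = 17.55 cm, Ī = 142.2 cm⁴.
Centroid: ȳ = ΣA·y / ΣA = 9.902 cm.
Transfer each piece to the centroidal x-axis using Ī + A·d² with d = y − 9.902:
  rectangular body: d = -2.402 cm → contributes +4 413 cm⁴
  semicircular cap: d = 7.645 cm → contributes +3 447 cm⁴
Total I = 7 860 cm⁴.

I_xx ≈ 7900 cm⁴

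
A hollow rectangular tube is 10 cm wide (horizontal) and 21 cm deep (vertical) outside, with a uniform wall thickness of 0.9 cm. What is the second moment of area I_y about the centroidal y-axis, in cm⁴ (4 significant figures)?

Break the section into simple shapes (no overlaps), measuring from the bottom-left corner of the bounding box.
Outer rectangle: 10 × 21, A = 210 cm², x = 5 cm, Ī = 1 750 cm⁴.
Inner void (subtracted): 8.2 × 19.2, A = 157.44 cm², x = 5 cm, Ī = 882.189 cm⁴.
By symmetry the centroid is at mid-width, x̄ = 5 cm.
All pieces are centred on the centroidal y-axis, so I = ΣĪ (holes subtracted) = 867.811 cm⁴.

I_y ≈ 867.8 cm⁴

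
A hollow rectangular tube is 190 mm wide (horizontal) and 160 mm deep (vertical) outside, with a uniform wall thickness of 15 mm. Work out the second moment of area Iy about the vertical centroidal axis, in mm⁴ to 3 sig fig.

Iy ≈ 4.71 × 10⁷ mm⁴

Decompose the section into non-overlapping parts with the origin at the bottom-left of its bounding rectangle.
Outer rectangle: 190 × 160, A = 30 400 mm², x = 95 mm, Ī = 91 453 333 mm⁴.
Inner void (subtracted): 160 × 130, A = 20 800 mm², x = 95 mm, Ī = 44 373 333 mm⁴.
By symmetry the centroid is at mid-width, x̄ = 95 mm.
All pieces are centred on the vertical centroidal axis, so I = ΣĪ (holes subtracted) = 47 080 000 mm⁴.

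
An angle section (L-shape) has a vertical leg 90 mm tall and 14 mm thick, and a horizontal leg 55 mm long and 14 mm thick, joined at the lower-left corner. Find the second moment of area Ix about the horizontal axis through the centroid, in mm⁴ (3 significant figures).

Split into non-overlapping primitives; take the origin at the lower-left of the bounding box.
Vertical leg: 14 × 90, A = 1 260 mm², y = 45 mm, Ī = 850 500 mm⁴.
Horizontal leg (remainder): 41 × 14, A = 574 mm², y = 7 mm, Ī = 9375.3 mm⁴.
Centroid: ȳ = ΣA·y / ΣA = 33.107 mm.
Transfer each piece to the horizontal axis through the centroid using Ī + A·d² with d = y − 33.107:
  vertical leg: d = 11.893 mm → contributes +1 028 723 mm⁴
  horizontal leg (remainder): d = -26.107 mm → contributes +400 596 mm⁴
Total I = 1 429 318 mm⁴.

Ix ≈ 1.43 × 10⁶ mm⁴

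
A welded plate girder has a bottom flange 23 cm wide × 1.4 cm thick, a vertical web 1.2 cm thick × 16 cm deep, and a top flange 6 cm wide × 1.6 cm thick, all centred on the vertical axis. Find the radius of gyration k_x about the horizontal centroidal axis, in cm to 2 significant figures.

Decompose the section into non-overlapping parts with the origin at the bottom-left of its bounding rectangle.
Bottom plate: 23 × 1.4, A = 32.2 cm², y = 0.7 cm, Ī = 5.259 cm⁴.
Web plate: 1.2 × 16, A = 19.2 cm², y = 9.4 cm, Ī = 409.6 cm⁴.
Top plate: 6 × 1.6, A = 9.6 cm², y = 18.2 cm, Ī = 2.048 cm⁴.
Centroid: ȳ = ΣA·y / ΣA = 6.192 cm.
Transfer each piece to the horizontal centroidal axis using Ī + A·d² with d = y − 6.192:
  bottom plate: d = -5.492 cm → contributes +976.6 cm⁴
  web plate: d = 3.208 cm → contributes +607.1 cm⁴
  top plate: d = 12.01 cm → contributes +1 386 cm⁴
Total I = 2 970 cm⁴.
Radius of gyration: k = √(I/A) = √(2 970 / 61) = 6.978 cm.

k_x ≈ 7.0 cm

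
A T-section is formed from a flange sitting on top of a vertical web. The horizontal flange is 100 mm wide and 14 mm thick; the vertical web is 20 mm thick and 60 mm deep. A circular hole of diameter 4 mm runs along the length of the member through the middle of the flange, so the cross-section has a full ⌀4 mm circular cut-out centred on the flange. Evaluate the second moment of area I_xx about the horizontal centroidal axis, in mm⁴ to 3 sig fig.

Split into non-overlapping primitives; take the origin at the lower-left of the bounding box.
Flange: 100 × 14, A = 1 400 mm², y = 67 mm, Ī = 22 867 mm⁴.
Web: 20 × 60, A = 1 200 mm², y = 30 mm, Ī = 360 000 mm⁴.
Hole (subtracted): ⌀4, A = 12.566 mm², y = 67 mm, Ī = 12.566 mm⁴.
Centroid: ȳ = ΣA·y / ΣA = 49.84 mm.
Transfer each piece to the horizontal centroidal axis using Ī + A·d² with d = y − 49.84:
  flange: d = 17.16 mm → contributes +435 112 mm⁴
  web: d = -19.84 mm → contributes +832 357 mm⁴
  hole: d = 17.16 mm → contributes −3712.9 mm⁴
Total I = 1 263 756 mm⁴.

I_xx ≈ 1.26 × 10⁶ mm⁴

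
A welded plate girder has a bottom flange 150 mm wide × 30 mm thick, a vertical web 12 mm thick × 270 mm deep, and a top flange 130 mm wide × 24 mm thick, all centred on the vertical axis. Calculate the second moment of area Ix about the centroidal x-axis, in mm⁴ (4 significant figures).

Decompose the section into non-overlapping parts with the origin at the bottom-left of its bounding rectangle.
Bottom plate: 150 × 30, A = 4 500 mm², y = 15 mm, Ī = 337 500 mm⁴.
Web plate: 12 × 270, A = 3 240 mm², y = 165 mm, Ī = 19 683 000 mm⁴.
Top plate: 130 × 24, A = 3 120 mm², y = 312 mm, Ī = 149 760 mm⁴.
Centroid: ȳ = ΣA·y / ΣA = 145.077 mm.
Transfer each piece to the centroidal x-axis using Ī + A·d² with d = y − 145.077:
  bottom plate: d = -130.077 mm → contributes +76 478 024 mm⁴
  web plate: d = 19.9227 mm → contributes +20 968 995 mm⁴
  top plate: d = 166.923 mm → contributes +87 082 856 mm⁴
Total I = 184 529 875 mm⁴.

Ix ≈ 1.845 × 10⁸ mm⁴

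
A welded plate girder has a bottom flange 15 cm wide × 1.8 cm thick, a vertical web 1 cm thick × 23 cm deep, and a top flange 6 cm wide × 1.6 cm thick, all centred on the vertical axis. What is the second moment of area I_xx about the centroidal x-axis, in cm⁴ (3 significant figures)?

Break the section into simple shapes (no overlaps), measuring from the bottom-left corner of the bounding box.
Bottom plate: 15 × 1.8, A = 27 cm², y = 0.9 cm, Ī = 7.29 cm⁴.
Web plate: 1 × 23, A = 23 cm², y = 13.3 cm, Ī = 1013.9 cm⁴.
Top plate: 6 × 1.6, A = 9.6 cm², y = 25.6 cm, Ī = 2.048 cm⁴.
Centroid: ȳ = ΣA·y / ΣA = 9.6638 cm.
Transfer each piece to the centroidal x-axis using Ī + A·d² with d = y − 9.6638:
  bottom plate: d = -8.7638 cm → contributes +2 081 cm⁴
  web plate: d = 3.6362 cm → contributes +1 318 cm⁴
  top plate: d = 15.936 cm → contributes +2440.1 cm⁴
Total I = 5839.1 cm⁴.

I_xx ≈ 5840 cm⁴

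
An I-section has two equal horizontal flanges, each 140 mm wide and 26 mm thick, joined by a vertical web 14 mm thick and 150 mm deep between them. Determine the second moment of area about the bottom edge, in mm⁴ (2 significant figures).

Break the section into simple shapes (no overlaps), measuring from the bottom-left corner of the bounding box.
Bottom flange: 140 × 26, A = 3 640 mm², y = 13 mm, Ī = 205 053 mm⁴.
Web: 14 × 150, A = 2 100 mm², y = 101 mm, Ī = 3 937 500 mm⁴.
Top flange: 140 × 26, A = 3 640 mm², y = 189 mm, Ī = 205 053 mm⁴.
Transfer each piece to the base of the section using Ī + A·d² with d = y − 0:
  bottom flange: d = 13 mm → contributes +820 213 mm⁴
  web: d = 101 mm → contributes +25 359 600 mm⁴
  top flange: d = 189 mm → contributes +130 229 493 mm⁴
Total I = 156 409 307 mm⁴.

I_base ≈ 1.6 × 10⁸ mm⁴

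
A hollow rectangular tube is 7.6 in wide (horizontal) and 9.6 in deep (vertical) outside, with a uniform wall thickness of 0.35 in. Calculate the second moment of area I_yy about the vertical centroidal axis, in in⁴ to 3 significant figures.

I_yy ≈ 108 in⁴

Decompose the section into non-overlapping parts with the origin at the bottom-left of its bounding rectangle.
Outer rectangle: 7.6 × 9.6, A = 72.96 in², x = 3.8 in, Ī = 351.18 in⁴.
Inner void (subtracted): 6.9 × 8.9, A = 61.41 in², x = 3.8 in, Ī = 243.64 in⁴.
By symmetry the centroid is at mid-width, x̄ = 3.8 in.
All pieces are centred on the vertical centroidal axis, so I = ΣĪ (holes subtracted) = 107.54 in⁴.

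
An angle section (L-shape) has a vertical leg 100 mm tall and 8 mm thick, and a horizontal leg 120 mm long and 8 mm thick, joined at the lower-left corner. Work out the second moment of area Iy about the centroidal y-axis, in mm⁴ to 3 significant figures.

Iy ≈ 2.46 × 10⁶ mm⁴

Decompose the section into non-overlapping parts with the origin at the bottom-left of its bounding rectangle.
Vertical leg: 8 × 100, A = 800 mm², x = 4 mm, Ī = 4266.7 mm⁴.
Horizontal leg (remainder): 112 × 8, A = 896 mm², x = 64 mm, Ī = 936 619 mm⁴.
Centroid: x̄ = ΣA·x / ΣA = 35.698 mm.
Transfer each piece to the centroidal y-axis using Ī + A·d² with d = x − 35.698:
  vertical leg: d = -31.698 mm → contributes +808 083 mm⁴
  horizontal leg (remainder): d = 28.302 mm → contributes +1 654 312 mm⁴
Total I = 2 462 395 mm⁴.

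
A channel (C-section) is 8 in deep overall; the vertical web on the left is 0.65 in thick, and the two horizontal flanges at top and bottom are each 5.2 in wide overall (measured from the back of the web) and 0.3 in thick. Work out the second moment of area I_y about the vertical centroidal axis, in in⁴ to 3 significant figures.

Break the section into simple shapes (no overlaps), measuring from the bottom-left corner of the bounding box.
Web: 0.65 × 8, A = 5.2 in², x = 0.325 in, Ī = 0.18308 in⁴.
Top flange (beyond web): 4.55 × 0.3, A = 1.365 in², x = 2.925 in, Ī = 2.3549 in⁴.
Bottom flange (beyond web): 4.55 × 0.3, A = 1.365 in², x = 2.925 in, Ī = 2.3549 in⁴.
Centroid: x̄ = ΣA·x / ΣA = 1.2201 in.
Transfer each piece to the vertical centroidal axis using Ī + A·d² with d = x − 1.2201:
  web: d = -0.89508 in → contributes +4.3492 in⁴
  top flange (beyond web): d = 1.7049 in → contributes +6.3226 in⁴
  bottom flange (beyond web): d = 1.7049 in → contributes +6.3226 in⁴
Total I = 16.994 in⁴.

I_y ≈ 17.0 in⁴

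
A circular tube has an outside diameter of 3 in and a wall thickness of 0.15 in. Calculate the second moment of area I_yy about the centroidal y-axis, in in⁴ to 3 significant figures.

Split into non-overlapping primitives; take the origin at the lower-left of the bounding box.
Outer circle: ⌀3, A = 7.0686 in², x = 1.5 in, Ī = 3.9761 in⁴.
Bore (subtracted): ⌀2.7, A = 5.7256 in², x = 1.5 in, Ī = 2.6087 in⁴.
By symmetry the centroid is at mid-width, x̄ = 1.5 in.
All pieces are centred on the centroidal y-axis, so I = ΣĪ (holes subtracted) = 1.3674 in⁴.

I_yy ≈ 1.37 in⁴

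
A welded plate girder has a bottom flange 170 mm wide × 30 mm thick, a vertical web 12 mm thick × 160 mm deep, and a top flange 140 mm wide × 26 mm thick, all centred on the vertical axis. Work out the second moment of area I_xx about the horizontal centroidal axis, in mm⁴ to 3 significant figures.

I_xx ≈ 8.02 × 10⁷ mm⁴

Treat the section as a set of non-overlapping primitives; coordinates are from the bounding-box lower-left.
Bottom plate: 170 × 30, A = 5 100 mm², y = 15 mm, Ī = 382 500 mm⁴.
Web plate: 12 × 160, A = 1 920 mm², y = 110 mm, Ī = 4 096 000 mm⁴.
Top plate: 140 × 26, A = 3 640 mm², y = 203 mm, Ī = 205 053 mm⁴.
Centroid: ȳ = ΣA·y / ΣA = 96.306 mm.
Transfer each piece to the horizontal centroidal axis using Ī + A·d² with d = y − 96.306:
  bottom plate: d = -81.306 mm → contributes +34 096 742 mm⁴
  web plate: d = 13.694 mm → contributes +4 456 059 mm⁴
  top plate: d = 106.69 mm → contributes +41 641 535 mm⁴
Total I = 80 194 336 mm⁴.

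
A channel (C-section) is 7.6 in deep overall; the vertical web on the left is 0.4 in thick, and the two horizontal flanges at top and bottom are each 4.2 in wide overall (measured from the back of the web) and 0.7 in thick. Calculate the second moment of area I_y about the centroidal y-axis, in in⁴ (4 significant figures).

Split into non-overlapping primitives; take the origin at the lower-left of the bounding box.
Web: 0.4 × 7.6, A = 3.04 in², x = 0.2 in, Ī = 0.0405333 in⁴.
Top flange (beyond web): 3.8 × 0.7, A = 2.66 in², x = 2.3 in, Ī = 3.20087 in⁴.
Bottom flange (beyond web): 3.8 × 0.7, A = 2.66 in², x = 2.3 in, Ī = 3.20087 in⁴.
Centroid: x̄ = ΣA·x / ΣA = 1.53636 in.
Transfer each piece to the centroidal y-axis using Ī + A·d² with d = x − 1.53636:
  web: d = -1.33636 in → contributes +5.46957 in⁴
  top flange (beyond web): d = 0.763636 in → contributes +4.75202 in⁴
  bottom flange (beyond web): d = 0.763636 in → contributes +4.75202 in⁴
Total I = 14.9736 in⁴.

I_y ≈ 14.97 in⁴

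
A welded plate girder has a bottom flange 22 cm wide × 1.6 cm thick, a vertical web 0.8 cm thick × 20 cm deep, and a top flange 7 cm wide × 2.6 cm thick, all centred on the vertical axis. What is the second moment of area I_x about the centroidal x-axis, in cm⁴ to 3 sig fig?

I_x ≈ 6540 cm⁴

Break the section into simple shapes (no overlaps), measuring from the bottom-left corner of the bounding box.
Bottom plate: 22 × 1.6, A = 35.2 cm², y = 0.8 cm, Ī = 7.5093 cm⁴.
Web plate: 0.8 × 20, A = 16 cm², y = 11.6 cm, Ī = 533.33 cm⁴.
Top plate: 7 × 2.6, A = 18.2 cm², y = 22.9 cm, Ī = 10.253 cm⁴.
Centroid: ȳ = ΣA·y / ΣA = 9.0856 cm.
Transfer each piece to the centroidal x-axis using Ī + A·d² with d = y − 9.0856:
  bottom plate: d = -8.2856 cm → contributes +2 424 cm⁴
  web plate: d = 2.5144 cm → contributes +634.49 cm⁴
  top plate: d = 13.814 cm → contributes +3483.5 cm⁴
Total I = 6 542 cm⁴.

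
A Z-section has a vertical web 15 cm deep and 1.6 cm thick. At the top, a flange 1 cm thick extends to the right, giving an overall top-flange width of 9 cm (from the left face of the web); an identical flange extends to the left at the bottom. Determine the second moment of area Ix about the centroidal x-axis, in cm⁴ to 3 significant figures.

Ix ≈ 1180 cm⁴

Break the section into simple shapes (no overlaps), measuring from the bottom-left corner of the bounding box.
Web: 1.6 × 15, A = 24 cm², y = 7.5 cm, Ī = 450 cm⁴.
Top flange (beyond web): 7.4 × 1, A = 7.4 cm², y = 14.5 cm, Ī = 0.61667 cm⁴.
Bottom flange (beyond web): 7.4 × 1, A = 7.4 cm², y = 0.5 cm, Ī = 0.61667 cm⁴.
Centroid: ȳ = ΣA·y / ΣA = 7.5 cm.
Transfer each piece to the centroidal x-axis using Ī + A·d² with d = y − 7.5:
  web: d = 0 cm → contributes +450 cm⁴
  top flange (beyond web): d = 7 cm → contributes +363.22 cm⁴
  bottom flange (beyond web): d = -7 cm → contributes +363.22 cm⁴
Total I = 1176.4 cm⁴.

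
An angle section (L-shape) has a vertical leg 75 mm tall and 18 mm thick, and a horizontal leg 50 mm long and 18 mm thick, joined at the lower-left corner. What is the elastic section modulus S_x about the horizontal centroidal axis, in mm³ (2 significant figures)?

S_x ≈ 2.1 × 10⁴ mm³

Decompose the section into non-overlapping parts with the origin at the bottom-left of its bounding rectangle.
Vertical leg: 18 × 75, A = 1 350 mm², y = 37.5 mm, Ī = 632 813 mm⁴.
Horizontal leg (remainder): 32 × 18, A = 576 mm², y = 9 mm, Ī = 15 552 mm⁴.
Centroid: ȳ = ΣA·y / ΣA = 28.98 mm.
Transfer each piece to the horizontal centroidal axis using Ī + A·d² with d = y − 28.98:
  vertical leg: d = 8.523 mm → contributes +730 887 mm⁴
  horizontal leg (remainder): d = -19.98 mm → contributes +245 414 mm⁴
Total I = 976 301 mm⁴.
Extreme fibre distance c = 46.02 mm; S = I/c = 21 213 mm³.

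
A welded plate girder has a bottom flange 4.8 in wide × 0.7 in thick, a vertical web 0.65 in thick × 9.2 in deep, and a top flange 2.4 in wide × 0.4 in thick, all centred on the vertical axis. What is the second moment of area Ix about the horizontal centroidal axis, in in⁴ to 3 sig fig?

Ix ≈ 133 in⁴

Break the section into simple shapes (no overlaps), measuring from the bottom-left corner of the bounding box.
Bottom plate: 4.8 × 0.7, A = 3.36 in², y = 0.35 in, Ī = 0.1372 in⁴.
Web plate: 0.65 × 9.2, A = 5.98 in², y = 5.3 in, Ī = 42.179 in⁴.
Top plate: 2.4 × 0.4, A = 0.96 in², y = 10.1 in, Ī = 0.0128 in⁴.
Centroid: ȳ = ΣA·y / ΣA = 4.1326 in.
Transfer each piece to the horizontal centroidal axis using Ī + A·d² with d = y − 4.1326:
  bottom plate: d = -3.7826 in → contributes +48.213 in⁴
  web plate: d = 1.1674 in → contributes +50.328 in⁴
  top plate: d = 5.9674 in → contributes +34.198 in⁴
Total I = 132.74 in⁴.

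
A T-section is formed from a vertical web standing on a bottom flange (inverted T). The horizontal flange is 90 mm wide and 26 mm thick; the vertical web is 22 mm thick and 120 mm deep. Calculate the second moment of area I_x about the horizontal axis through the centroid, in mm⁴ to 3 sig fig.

I_x ≈ 9.91 × 10⁶ mm⁴

Split into non-overlapping primitives; take the origin at the lower-left of the bounding box.
Flange: 90 × 26, A = 2 340 mm², y = 13 mm, Ī = 131 820 mm⁴.
Web: 22 × 120, A = 2 640 mm², y = 86 mm, Ī = 3 168 000 mm⁴.
Centroid: ȳ = ΣA·y / ΣA = 51.699 mm.
Transfer each piece to the horizontal axis through the centroid using Ī + A·d² with d = y − 51.699:
  flange: d = -38.699 mm → contributes +3 636 196 mm⁴
  web: d = 34.301 mm → contributes +6 274 152 mm⁴
Total I = 9 910 348 mm⁴.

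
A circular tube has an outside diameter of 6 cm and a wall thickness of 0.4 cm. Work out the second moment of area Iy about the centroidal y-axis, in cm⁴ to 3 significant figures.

Iy ≈ 27.7 cm⁴

Treat the section as a set of non-overlapping primitives; coordinates are from the bounding-box lower-left.
Outer circle: ⌀6, A = 28.274 cm², x = 3 cm, Ī = 63.617 cm⁴.
Bore (subtracted): ⌀5.2, A = 21.237 cm², x = 3 cm, Ī = 35.891 cm⁴.
By symmetry the centroid is at mid-width, x̄ = 3 cm.
All pieces are centred on the centroidal y-axis, so I = ΣĪ (holes subtracted) = 27.726 cm⁴.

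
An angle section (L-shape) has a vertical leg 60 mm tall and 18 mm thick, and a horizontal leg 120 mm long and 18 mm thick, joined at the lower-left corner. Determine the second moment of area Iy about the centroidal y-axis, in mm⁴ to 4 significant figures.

Break the section into simple shapes (no overlaps), measuring from the bottom-left corner of the bounding box.
Vertical leg: 18 × 60, A = 1 080 mm², x = 9 mm, Ī = 29 160 mm⁴.
Horizontal leg (remainder): 102 × 18, A = 1 836 mm², x = 69 mm, Ī = 1 591 812 mm⁴.
Centroid: x̄ = ΣA·x / ΣA = 46.7778 mm.
Transfer each piece to the centroidal y-axis using Ī + A·d² with d = x − 46.7778:
  vertical leg: d = -37.7778 mm → contributes +1 570 493 mm⁴
  horizontal leg (remainder): d = 22.2222 mm → contributes +2 498 479 mm⁴
Total I = 4 068 972 mm⁴.

Iy ≈ 4.069 × 10⁶ mm⁴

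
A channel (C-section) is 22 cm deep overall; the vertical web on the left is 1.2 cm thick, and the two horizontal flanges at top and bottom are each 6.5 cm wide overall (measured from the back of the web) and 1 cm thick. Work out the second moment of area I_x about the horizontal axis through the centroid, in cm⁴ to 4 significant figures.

Decompose the section into non-overlapping parts with the origin at the bottom-left of its bounding rectangle.
Web: 1.2 × 22, A = 26.4 cm², y = 11 cm, Ī = 1064.8 cm⁴.
Top flange (beyond web): 5.3 × 1, A = 5.3 cm², y = 21.5 cm, Ī = 0.441667 cm⁴.
Bottom flange (beyond web): 5.3 × 1, A = 5.3 cm², y = 0.5 cm, Ī = 0.441667 cm⁴.
By symmetry the centroid is at mid-height, ȳ = 11 cm.
Transfer each piece to the horizontal axis through the centroid using Ī + A·d² with d = y − 11:
  web: d = 0 cm → contributes +1064.8 cm⁴
  top flange (beyond web): d = 10.5 cm → contributes +584.767 cm⁴
  bottom flange (beyond web): d = -10.5 cm → contributes +584.767 cm⁴
Total I = 2234.33 cm⁴.

I_x ≈ 2234 cm⁴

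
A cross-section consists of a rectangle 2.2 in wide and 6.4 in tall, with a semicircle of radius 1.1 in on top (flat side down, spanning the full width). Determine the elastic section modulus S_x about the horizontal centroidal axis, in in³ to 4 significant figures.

Split into non-overlapping primitives; take the origin at the lower-left of the bounding box.
Rectangular body: 2.2 × 6.4, A = 14.08 in², y = 3.2 in, Ī = 48.0597 in⁴.
Semicircular cap: semicircle r = 1.1, A = 1.90066 in², y = 6.86685 in, Ī = 0.160695 in⁴.
Centroid: ȳ = ΣA·y / ΣA = 3.63612 in.
Transfer each piece to the horizontal centroidal axis using Ī + A·d² with d = y − 3.63612:
  rectangular body: d = -0.436118 in → contributes +50.7377 in⁴
  semicircular cap: d = 3.23074 in → contributes +19.9992 in⁴
Total I = 70.7369 in⁴.
Extreme fibre distance c = 3.86388 in; S = I/c = 18.3072 in³.

S_x ≈ 18.31 in³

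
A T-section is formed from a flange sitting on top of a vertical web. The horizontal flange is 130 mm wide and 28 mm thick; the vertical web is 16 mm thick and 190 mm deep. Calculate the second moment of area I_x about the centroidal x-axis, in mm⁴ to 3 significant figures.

I_x ≈ 2.91 × 10⁷ mm⁴

Split into non-overlapping primitives; take the origin at the lower-left of the bounding box.
Flange: 130 × 28, A = 3 640 mm², y = 204 mm, Ī = 237 813 mm⁴.
Web: 16 × 190, A = 3 040 mm², y = 95 mm, Ī = 9 145 333 mm⁴.
Centroid: ȳ = ΣA·y / ΣA = 154.4 mm.
Transfer each piece to the centroidal x-axis using Ī + A·d² with d = y − 154.4:
  flange: d = 49.605 mm → contributes +9 194 526 mm⁴
  web: d = -59.395 mm → contributes +19 869 818 mm⁴
Total I = 29 064 343 mm⁴.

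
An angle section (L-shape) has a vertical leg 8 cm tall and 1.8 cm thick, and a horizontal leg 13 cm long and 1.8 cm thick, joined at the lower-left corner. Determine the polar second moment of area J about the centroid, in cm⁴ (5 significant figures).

Split into non-overlapping primitives; take the origin at the lower-left of the bounding box.
Vertical leg: 1.8 × 8, A = 14.4 cm², y = 4 cm, Ī = 76.8 cm⁴.
Horizontal leg (remainder): 11.2 × 1.8, A = 20.16 cm², y = 0.9 cm, Ī = 5.4432 cm⁴.
Centroid: ȳ = ΣA·y / ΣA = 2.191667 cm.
Transfer each piece to the centroidal x-axis using Ī + A·d² with d = y − 2.191667:
  vertical leg: d = 1.808333 cm → contributes +123.889 cm⁴
  horizontal leg (remainder): d = -1.291667 cm → contributes +39.0782 cm⁴
Total I = 162.9672 cm⁴.
For the y-axis: x̄ = 4.691667 cm.
Repeating about the centroidal y-axis gives I_y = 569.5272 cm⁴.
Polar second moment: J = I_x + I_y = 732.4944 cm⁴.

J ≈ 732.49 cm⁴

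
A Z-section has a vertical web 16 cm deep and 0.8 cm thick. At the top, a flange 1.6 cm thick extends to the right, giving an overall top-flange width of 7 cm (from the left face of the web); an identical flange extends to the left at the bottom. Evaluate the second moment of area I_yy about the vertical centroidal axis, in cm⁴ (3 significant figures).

I_yy ≈ 307 cm⁴

Treat the section as a set of non-overlapping primitives; coordinates are from the bounding-box lower-left.
Web: 0.8 × 16, A = 12.8 cm², x = 6.6 cm, Ī = 0.68267 cm⁴.
Top flange (beyond web): 6.2 × 1.6, A = 9.92 cm², x = 10.1 cm, Ī = 31.777 cm⁴.
Bottom flange (beyond web): 6.2 × 1.6, A = 9.92 cm², x = 3.1 cm, Ī = 31.777 cm⁴.
Centroid: x̄ = ΣA·x / ΣA = 6.6 cm.
Transfer each piece to the vertical centroidal axis using Ī + A·d² with d = x − 6.6:
  web: d = 0 cm → contributes +0.68267 cm⁴
  top flange (beyond web): d = 3.5 cm → contributes +153.3 cm⁴
  bottom flange (beyond web): d = -3.5 cm → contributes +153.3 cm⁴
Total I = 307.28 cm⁴.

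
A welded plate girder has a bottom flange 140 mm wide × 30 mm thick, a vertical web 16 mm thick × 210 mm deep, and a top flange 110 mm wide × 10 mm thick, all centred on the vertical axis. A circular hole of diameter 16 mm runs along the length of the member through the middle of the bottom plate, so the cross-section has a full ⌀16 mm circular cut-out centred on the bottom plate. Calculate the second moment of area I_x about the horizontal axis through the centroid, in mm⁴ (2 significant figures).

I_x ≈ 6.8 × 10⁷ mm⁴

Split into non-overlapping primitives; take the origin at the lower-left of the bounding box.
Bottom plate: 140 × 30, A = 4 200 mm², y = 15 mm, Ī = 315 000 mm⁴.
Web plate: 16 × 210, A = 3 360 mm², y = 135 mm, Ī = 12 348 000 mm⁴.
Top plate: 110 × 10, A = 1 100 mm², y = 245 mm, Ī = 9 167 mm⁴.
Hole (subtracted): ⌀16, A = 201.1 mm², y = 15 mm, Ī = 3 217 mm⁴.
Centroid: ȳ = ΣA·y / ΣA = 92.57 mm.
Transfer each piece to the horizontal axis through the centroid using Ī + A·d² with d = y − 92.57:
  bottom plate: d = -77.57 mm → contributes +25 589 935 mm⁴
  web plate: d = 42.43 mm → contributes +18 395 670 mm⁴
  top plate: d = 152.4 mm → contributes +25 565 969 mm⁴
  hole: d = -77.57 mm → contributes −1 213 176 mm⁴
Total I = 68 338 399 mm⁴.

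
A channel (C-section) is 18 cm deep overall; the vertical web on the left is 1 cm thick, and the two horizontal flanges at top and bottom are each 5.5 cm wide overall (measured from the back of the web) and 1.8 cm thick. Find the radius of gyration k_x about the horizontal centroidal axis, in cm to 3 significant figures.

k_x ≈ 6.74 cm

Treat the section as a set of non-overlapping primitives; coordinates are from the bounding-box lower-left.
Web: 1 × 18, A = 18 cm², y = 9 cm, Ī = 486 cm⁴.
Top flange (beyond web): 4.5 × 1.8, A = 8.1 cm², y = 17.1 cm, Ī = 2.187 cm⁴.
Bottom flange (beyond web): 4.5 × 1.8, A = 8.1 cm², y = 0.9 cm, Ī = 2.187 cm⁴.
By symmetry the centroid is at mid-height, ȳ = 9 cm.
Transfer each piece to the horizontal centroidal axis using Ī + A·d² with d = y − 9:
  web: d = 0 cm → contributes +486 cm⁴
  top flange (beyond web): d = 8.1 cm → contributes +533.63 cm⁴
  bottom flange (beyond web): d = -8.1 cm → contributes +533.63 cm⁴
Total I = 1553.3 cm⁴.
Radius of gyration: k = √(I/A) = √(1553.3 / 34.2) = 6.7392 cm.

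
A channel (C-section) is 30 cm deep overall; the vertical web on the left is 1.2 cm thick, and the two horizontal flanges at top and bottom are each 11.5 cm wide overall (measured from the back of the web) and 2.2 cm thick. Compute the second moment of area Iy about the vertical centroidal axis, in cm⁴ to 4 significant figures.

Treat the section as a set of non-overlapping primitives; coordinates are from the bounding-box lower-left.
Web: 1.2 × 30, A = 36 cm², x = 0.6 cm, Ī = 4.32 cm⁴.
Top flange (beyond web): 10.3 × 2.2, A = 22.66 cm², x = 6.35 cm, Ī = 200.333 cm⁴.
Bottom flange (beyond web): 10.3 × 2.2, A = 22.66 cm², x = 6.35 cm, Ī = 200.333 cm⁴.
Centroid: x̄ = ΣA·x / ΣA = 3.8045 cm.
Transfer each piece to the vertical centroidal axis using Ī + A·d² with d = x − 3.8045:
  web: d = -3.2045 cm → contributes +373.998 cm⁴
  top flange (beyond web): d = 2.5455 cm → contributes +347.16 cm⁴
  bottom flange (beyond web): d = 2.5455 cm → contributes +347.16 cm⁴
Total I = 1068.32 cm⁴.

Iy ≈ 1068 cm⁴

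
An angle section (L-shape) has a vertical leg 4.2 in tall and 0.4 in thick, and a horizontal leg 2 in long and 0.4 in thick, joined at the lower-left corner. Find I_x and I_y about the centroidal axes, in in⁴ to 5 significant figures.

Treat the section as a set of non-overlapping primitives; coordinates are from the bounding-box lower-left.
Vertical leg: 0.4 × 4.2, A = 1.68 in², y = 2.1 in, Ī = 2.4696 in⁴.
Horizontal leg (remainder): 1.6 × 0.4, A = 0.64 in², y = 0.2 in, Ī = 0.008533333 in⁴.
Centroid: ȳ = ΣA·y / ΣA = 1.575862 in.
Transfer each piece to the centroidal x-axis using Ī + A·d² with d = y − 1.575862:
  vertical leg: d = 0.5241379 in → contributes +2.931131 in⁴
  horizontal leg (remainder): d = -1.375862 in → contributes +1.220051 in⁴
Total I = 4.151182 in⁴.
For the y-axis: x̄ = 0.4758621 in.
Repeating about the centroidal y-axis gives I_y = 0.6223816 in⁴.

I_x ≈ 4.1512 in⁴, I_y ≈ 0.62238 in⁴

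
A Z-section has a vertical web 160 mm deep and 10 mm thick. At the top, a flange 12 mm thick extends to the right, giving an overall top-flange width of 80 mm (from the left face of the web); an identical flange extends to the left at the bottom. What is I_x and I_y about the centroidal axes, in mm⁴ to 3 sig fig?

Treat the section as a set of non-overlapping primitives; coordinates are from the bounding-box lower-left.
Web: 10 × 160, A = 1 600 mm², y = 80 mm, Ī = 3 413 333 mm⁴.
Top flange (beyond web): 70 × 12, A = 840 mm², y = 154 mm, Ī = 10 080 mm⁴.
Bottom flange (beyond web): 70 × 12, A = 840 mm², y = 6 mm, Ī = 10 080 mm⁴.
Centroid: ȳ = ΣA·y / ΣA = 80 mm.
Transfer each piece to the centroidal x-axis using Ī + A·d² with d = y − 80:
  web: d = 0 mm → contributes +3 413 333 mm⁴
  top flange (beyond web): d = 74 mm → contributes +4 609 920 mm⁴
  bottom flange (beyond web): d = -74 mm → contributes +4 609 920 mm⁴
Total I = 12 633 173 mm⁴.
For the y-axis: x̄ = 75 mm.
Repeating about the centroidal y-axis gives I_y = 3 387 333 mm⁴.

I_x ≈ 1.26 × 10⁷ mm⁴, I_y ≈ 3.39 × 10⁶ mm⁴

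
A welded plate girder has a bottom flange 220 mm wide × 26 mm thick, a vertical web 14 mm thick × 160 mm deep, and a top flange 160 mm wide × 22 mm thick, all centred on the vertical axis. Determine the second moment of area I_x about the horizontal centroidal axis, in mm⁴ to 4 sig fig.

I_x ≈ 7.996 × 10⁷ mm⁴

Decompose the section into non-overlapping parts with the origin at the bottom-left of its bounding rectangle.
Bottom plate: 220 × 26, A = 5 720 mm², y = 13 mm, Ī = 322 227 mm⁴.
Web plate: 14 × 160, A = 2 240 mm², y = 106 mm, Ī = 4 778 667 mm⁴.
Top plate: 160 × 22, A = 3 520 mm², y = 197 mm, Ī = 141 973 mm⁴.
Centroid: ȳ = ΣA·y / ΣA = 87.5645 mm.
Transfer each piece to the horizontal centroidal axis using Ī + A·d² with d = y − 87.5645:
  bottom plate: d = -74.5645 mm → contributes +32 124 618 mm⁴
  web plate: d = 18.4355 mm → contributes +5 539 974 mm⁴
  top plate: d = 109.436 mm → contributes +42 297 977 mm⁴
Total I = 79 962 569 mm⁴.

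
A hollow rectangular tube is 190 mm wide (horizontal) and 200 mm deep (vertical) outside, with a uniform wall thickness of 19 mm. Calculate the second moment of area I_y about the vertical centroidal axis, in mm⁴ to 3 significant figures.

I_y ≈ 6.69 × 10⁷ mm⁴

Break the section into simple shapes (no overlaps), measuring from the bottom-left corner of the bounding box.
Outer rectangle: 190 × 200, A = 38 000 mm², x = 95 mm, Ī = 114 316 667 mm⁴.
Inner void (subtracted): 152 × 162, A = 24 624 mm², x = 95 mm, Ī = 47 409 408 mm⁴.
By symmetry the centroid is at mid-width, x̄ = 95 mm.
All pieces are centred on the vertical centroidal axis, so I = ΣĪ (holes subtracted) = 66 907 259 mm⁴.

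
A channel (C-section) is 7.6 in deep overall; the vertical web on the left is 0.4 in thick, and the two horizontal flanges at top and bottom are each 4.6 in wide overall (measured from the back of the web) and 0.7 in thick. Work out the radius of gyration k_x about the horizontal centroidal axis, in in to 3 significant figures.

k_x ≈ 3.08 in

Break the section into simple shapes (no overlaps), measuring from the bottom-left corner of the bounding box.
Web: 0.4 × 7.6, A = 3.04 in², y = 3.8 in, Ī = 14.633 in⁴.
Top flange (beyond web): 4.2 × 0.7, A = 2.94 in², y = 7.25 in, Ī = 0.12005 in⁴.
Bottom flange (beyond web): 4.2 × 0.7, A = 2.94 in², y = 0.35 in, Ī = 0.12005 in⁴.
By symmetry the centroid is at mid-height, ȳ = 3.8 in.
Transfer each piece to the horizontal centroidal axis using Ī + A·d² with d = y − 3.8:
  web: d = 0 in → contributes +14.633 in⁴
  top flange (beyond web): d = 3.45 in → contributes +35.113 in⁴
  bottom flange (beyond web): d = -3.45 in → contributes +35.113 in⁴
Total I = 84.859 in⁴.
Radius of gyration: k = √(I/A) = √(84.859 / 8.92) = 3.0844 in.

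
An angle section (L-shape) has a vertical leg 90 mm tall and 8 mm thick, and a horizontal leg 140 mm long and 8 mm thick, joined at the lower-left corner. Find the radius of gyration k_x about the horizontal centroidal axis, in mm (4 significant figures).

k_x ≈ 26.12 mm

Treat the section as a set of non-overlapping primitives; coordinates are from the bounding-box lower-left.
Vertical leg: 8 × 90, A = 720 mm², y = 45 mm, Ī = 486 000 mm⁴.
Horizontal leg (remainder): 132 × 8, A = 1 056 mm², y = 4 mm, Ī = 5 632 mm⁴.
Centroid: ȳ = ΣA·y / ΣA = 20.6216 mm.
Transfer each piece to the horizontal centroidal axis using Ī + A·d² with d = y − 20.6216:
  vertical leg: d = 24.3784 mm → contributes +913 900 mm⁴
  horizontal leg (remainder): d = -16.6216 mm → contributes +297 382 mm⁴
Total I = 1 211 282 mm⁴.
Radius of gyration: k = √(I/A) = √(1 211 282 / 1 776) = 26.1157 mm.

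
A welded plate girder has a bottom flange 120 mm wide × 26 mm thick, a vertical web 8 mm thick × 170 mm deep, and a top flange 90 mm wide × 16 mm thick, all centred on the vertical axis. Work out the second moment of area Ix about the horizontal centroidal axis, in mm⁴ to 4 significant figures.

Treat the section as a set of non-overlapping primitives; coordinates are from the bounding-box lower-left.
Bottom plate: 120 × 26, A = 3 120 mm², y = 13 mm, Ī = 175 760 mm⁴.
Web plate: 8 × 170, A = 1 360 mm², y = 111 mm, Ī = 3 275 333 mm⁴.
Top plate: 90 × 16, A = 1 440 mm², y = 204 mm, Ī = 30 720 mm⁴.
Centroid: ȳ = ΣA·y / ΣA = 81.973 mm.
Transfer each piece to the horizontal centroidal axis using Ī + A·d² with d = y − 81.973:
  bottom plate: d = -68.973 mm → contributes +15 018 446 mm⁴
  web plate: d = 29.027 mm → contributes +4 421 226 mm⁴
  top plate: d = 122.027 mm → contributes +21 473 177 mm⁴
Total I = 40 912 849 mm⁴.

Ix ≈ 4.091 × 10⁷ mm⁴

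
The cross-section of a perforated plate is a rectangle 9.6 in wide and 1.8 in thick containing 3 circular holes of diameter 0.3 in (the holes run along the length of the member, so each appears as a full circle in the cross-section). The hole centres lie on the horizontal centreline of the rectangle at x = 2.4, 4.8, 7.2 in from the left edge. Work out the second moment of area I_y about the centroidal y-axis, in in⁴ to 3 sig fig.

I_y ≈ 132 in⁴

Split into non-overlapping primitives; take the origin at the lower-left of the bounding box.
Plate: 9.6 × 1.8, A = 17.28 in², x = 4.8 in, Ī = 132.71 in⁴.
Hole 1 (subtracted): ⌀0.3, A = 0.070686 in², x = 2.4 in, Ī = 0.00039761 in⁴.
Hole 2 (subtracted): ⌀0.3, A = 0.070686 in², x = 4.8 in, Ī = 0.00039761 in⁴.
Hole 3 (subtracted): ⌀0.3, A = 0.070686 in², x = 7.2 in, Ī = 0.00039761 in⁴.
By symmetry the centroid is at mid-width, x̄ = 4.8 in.
Transfer each piece to the centroidal y-axis using Ī + A·d² with d = x − 4.8:
  plate: d = 0 in → contributes +132.71 in⁴
  hole 1: d = -2.4 in → contributes −0.40755 in⁴
  hole 2: d = 0 in → contributes −0.00039761 in⁴
  hole 3: d = 2.4 in → contributes −0.40755 in⁴
Total I = 131.89 in⁴.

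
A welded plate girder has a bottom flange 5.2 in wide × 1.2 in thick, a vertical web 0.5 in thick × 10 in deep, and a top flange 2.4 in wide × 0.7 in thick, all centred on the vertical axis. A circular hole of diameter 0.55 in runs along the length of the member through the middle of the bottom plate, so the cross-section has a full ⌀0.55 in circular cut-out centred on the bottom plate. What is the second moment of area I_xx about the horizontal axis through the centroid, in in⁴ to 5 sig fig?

Decompose the section into non-overlapping parts with the origin at the bottom-left of its bounding rectangle.
Bottom plate: 5.2 × 1.2, A = 6.24 in², y = 0.6 in, Ī = 0.7488 in⁴.
Web plate: 0.5 × 10, A = 5 in², y = 6.2 in, Ī = 41.66667 in⁴.
Top plate: 2.4 × 0.7, A = 1.68 in², y = 11.55 in, Ī = 0.0686 in⁴.
Hole (subtracted): ⌀0.55, A = 0.2375829 in², y = 0.6 in, Ī = 0.004491803 in⁴.
Centroid: ȳ = ΣA·y / ΣA = 4.258293 in.
Transfer each piece to the horizontal axis through the centroid using Ī + A·d² with d = y − 4.258293:
  bottom plate: d = -3.658293 in → contributes +84.2594 in⁴
  web plate: d = 1.941707 in → contributes +60.51779 in⁴
  top plate: d = 7.291707 in → contributes +89.3925 in⁴
  hole: d = -3.658293 in → contributes −3.18409 in⁴
Total I = 230.9856 in⁴.

I_xx ≈ 230.99 in⁴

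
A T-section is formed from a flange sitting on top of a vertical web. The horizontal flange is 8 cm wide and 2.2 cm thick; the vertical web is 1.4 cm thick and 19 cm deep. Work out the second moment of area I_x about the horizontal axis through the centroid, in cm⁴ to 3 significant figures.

Treat the section as a set of non-overlapping primitives; coordinates are from the bounding-box lower-left.
Flange: 8 × 2.2, A = 17.6 cm², y = 20.1 cm, Ī = 7.0987 cm⁴.
Web: 1.4 × 19, A = 26.6 cm², y = 9.5 cm, Ī = 800.22 cm⁴.
Centroid: ȳ = ΣA·y / ΣA = 13.721 cm.
Transfer each piece to the horizontal axis through the centroid using Ī + A·d² with d = y − 13.721:
  flange: d = 6.3792 cm → contributes +723.31 cm⁴
  web: d = -4.2208 cm → contributes +1274.1 cm⁴
Total I = 1997.4 cm⁴.

I_x ≈ 2000 cm⁴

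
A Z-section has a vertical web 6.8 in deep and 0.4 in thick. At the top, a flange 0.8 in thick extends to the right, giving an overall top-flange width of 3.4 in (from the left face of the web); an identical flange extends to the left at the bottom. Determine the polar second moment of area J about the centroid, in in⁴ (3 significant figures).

J ≈ 71.4 in⁴

Treat the section as a set of non-overlapping primitives; coordinates are from the bounding-box lower-left.
Web: 0.4 × 6.8, A = 2.72 in², y = 3.4 in, Ī = 10.481 in⁴.
Top flange (beyond web): 3 × 0.8, A = 2.4 in², y = 6.4 in, Ī = 0.128 in⁴.
Bottom flange (beyond web): 3 × 0.8, A = 2.4 in², y = 0.4 in, Ī = 0.128 in⁴.
Centroid: ȳ = ΣA·y / ΣA = 3.4 in.
Transfer each piece to the centroidal x-axis using Ī + A·d² with d = y − 3.4:
  web: d = 0 in → contributes +10.481 in⁴
  top flange (beyond web): d = 3 in → contributes +21.728 in⁴
  bottom flange (beyond web): d = -3 in → contributes +21.728 in⁴
Total I = 53.937 in⁴.
For the y-axis: x̄ = 3.2 in.
Repeating about the centroidal y-axis gives I_y = 17.508 in⁴.
Polar second moment: J = I_x + I_y = 71.445 in⁴.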